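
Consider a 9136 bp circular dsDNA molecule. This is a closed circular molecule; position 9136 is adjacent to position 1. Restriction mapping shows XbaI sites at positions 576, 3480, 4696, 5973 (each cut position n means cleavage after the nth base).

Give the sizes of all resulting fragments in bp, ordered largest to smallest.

Circular molecule, 4 cuts → 4 fragments:
  3480 − 576 = 2904 bp
  4696 − 3480 = 1216 bp
  5973 − 4696 = 1277 bp
  wrap: 9136 − 5973 + 576 = 3739 bp
Sorted largest to smallest: 3739, 2904, 1277, 1216 bp.

3739, 2904, 1277, 1216 bp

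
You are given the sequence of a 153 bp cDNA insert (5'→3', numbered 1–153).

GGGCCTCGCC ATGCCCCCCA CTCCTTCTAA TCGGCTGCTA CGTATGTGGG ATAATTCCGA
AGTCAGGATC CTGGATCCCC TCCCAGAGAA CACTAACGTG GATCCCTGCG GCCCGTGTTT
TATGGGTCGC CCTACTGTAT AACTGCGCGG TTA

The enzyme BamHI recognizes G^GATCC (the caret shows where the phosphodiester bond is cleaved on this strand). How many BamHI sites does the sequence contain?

GGATCC occurs starting at positions 66, 73, 100.
BamHI cuts at 3 sites.

3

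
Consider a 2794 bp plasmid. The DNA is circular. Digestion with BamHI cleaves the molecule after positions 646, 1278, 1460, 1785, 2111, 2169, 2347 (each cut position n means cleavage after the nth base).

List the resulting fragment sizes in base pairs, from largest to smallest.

1093, 632, 326, 325, 182, 178, 58 bp

Circular molecule, 7 cuts → 7 fragments:
  1278 − 646 = 632 bp
  1460 − 1278 = 182 bp
  1785 − 1460 = 325 bp
  2111 − 1785 = 326 bp
  2169 − 2111 = 58 bp
  2347 − 2169 = 178 bp
  wrap: 2794 − 2347 + 646 = 1093 bp
Sorted largest to smallest: 1093, 632, 326, 325, 182, 178, 58 bp.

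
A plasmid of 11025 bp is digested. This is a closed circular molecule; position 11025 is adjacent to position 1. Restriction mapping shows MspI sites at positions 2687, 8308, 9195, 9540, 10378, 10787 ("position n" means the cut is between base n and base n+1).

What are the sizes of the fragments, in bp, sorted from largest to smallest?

Circular molecule, 6 cuts → 6 fragments:
  8308 − 2687 = 5621 bp
  9195 − 8308 = 887 bp
  9540 − 9195 = 345 bp
  10378 − 9540 = 838 bp
  10787 − 10378 = 409 bp
  wrap: 11025 − 10787 + 2687 = 2925 bp
Sorted largest to smallest: 5621, 2925, 887, 838, 409, 345 bp.

5621, 2925, 887, 838, 409, 345 bp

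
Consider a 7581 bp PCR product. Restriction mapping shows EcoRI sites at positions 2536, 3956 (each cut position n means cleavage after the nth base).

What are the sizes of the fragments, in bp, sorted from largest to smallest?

3625, 2536, 1420 bp

Linear molecule, 2 cuts → 3 fragments:
  2536 − 0 = 2536 bp
  3956 − 2536 = 1420 bp
  7581 − 3956 = 3625 bp
Sorted largest to smallest: 3625, 2536, 1420 bp.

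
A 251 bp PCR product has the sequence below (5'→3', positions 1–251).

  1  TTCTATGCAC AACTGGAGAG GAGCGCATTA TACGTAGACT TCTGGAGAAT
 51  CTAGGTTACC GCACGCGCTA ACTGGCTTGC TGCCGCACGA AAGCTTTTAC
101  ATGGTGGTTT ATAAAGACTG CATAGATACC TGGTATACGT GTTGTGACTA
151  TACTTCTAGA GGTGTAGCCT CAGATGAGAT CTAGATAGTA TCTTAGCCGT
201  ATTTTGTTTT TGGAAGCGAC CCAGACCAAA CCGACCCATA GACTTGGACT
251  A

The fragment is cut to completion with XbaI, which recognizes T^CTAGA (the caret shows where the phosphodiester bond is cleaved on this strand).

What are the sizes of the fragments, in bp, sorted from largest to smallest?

155, 71, 25 bp

XbaI sites (TCTAGA) start at positions 155, 180.
XbaI cuts after the first base of each site, so after positions 155, 180.
Linear molecule, 2 cuts → 3 fragments:
  1–155 → 155 bp
  156–180 → 25 bp
  181–251 → 71 bp
Sorted largest to smallest: 155, 71, 25 bp.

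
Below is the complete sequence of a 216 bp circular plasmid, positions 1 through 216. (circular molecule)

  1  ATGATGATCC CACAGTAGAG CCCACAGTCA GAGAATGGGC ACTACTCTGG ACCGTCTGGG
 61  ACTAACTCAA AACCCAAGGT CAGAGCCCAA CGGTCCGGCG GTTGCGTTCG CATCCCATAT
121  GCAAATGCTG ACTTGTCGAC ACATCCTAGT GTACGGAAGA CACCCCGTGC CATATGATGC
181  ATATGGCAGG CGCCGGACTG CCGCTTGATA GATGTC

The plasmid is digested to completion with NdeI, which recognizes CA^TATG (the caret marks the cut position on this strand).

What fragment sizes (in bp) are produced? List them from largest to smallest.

NdeI sites (CATATG) start at positions 116, 171, 180.
NdeI cuts after base 2 of each site, so after positions 117, 172, 181.
Circular molecule, 3 cuts → 3 fragments:
  118–172 → 55 bp
  173–181 → 9 bp
  182–216 then 1–117 → 35 + 117 = 152 bp
Sorted largest to smallest: 152, 55, 9 bp.

152, 55, 9 bp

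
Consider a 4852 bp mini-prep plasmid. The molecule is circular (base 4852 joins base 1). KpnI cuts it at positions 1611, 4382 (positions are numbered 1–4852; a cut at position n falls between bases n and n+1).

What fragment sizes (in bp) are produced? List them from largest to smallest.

2771, 2081 bp

Circular molecule, 2 cuts → 2 fragments:
  4382 − 1611 = 2771 bp
  wrap: 4852 − 4382 + 1611 = 2081 bp
Sorted largest to smallest: 2771, 2081 bp.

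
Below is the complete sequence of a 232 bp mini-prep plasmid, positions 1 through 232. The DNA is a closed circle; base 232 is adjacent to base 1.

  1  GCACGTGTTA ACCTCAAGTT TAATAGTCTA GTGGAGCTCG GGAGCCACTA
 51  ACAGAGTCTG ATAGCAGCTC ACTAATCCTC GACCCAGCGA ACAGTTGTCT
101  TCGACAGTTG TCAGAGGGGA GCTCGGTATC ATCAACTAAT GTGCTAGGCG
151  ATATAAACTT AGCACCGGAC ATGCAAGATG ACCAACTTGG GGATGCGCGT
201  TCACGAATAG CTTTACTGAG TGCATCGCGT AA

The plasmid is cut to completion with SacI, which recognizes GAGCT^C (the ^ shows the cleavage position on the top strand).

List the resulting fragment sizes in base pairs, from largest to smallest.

147, 85 bp

SacI sites (GAGCTC) start at positions 34, 119.
SacI cuts after base 5 of each site (before the last base), so after positions 38, 123.
Circular molecule, 2 cuts → 2 fragments:
  39–123 → 85 bp
  124–232 then 1–38 → 109 + 38 = 147 bp
Sorted largest to smallest: 147, 85 bp.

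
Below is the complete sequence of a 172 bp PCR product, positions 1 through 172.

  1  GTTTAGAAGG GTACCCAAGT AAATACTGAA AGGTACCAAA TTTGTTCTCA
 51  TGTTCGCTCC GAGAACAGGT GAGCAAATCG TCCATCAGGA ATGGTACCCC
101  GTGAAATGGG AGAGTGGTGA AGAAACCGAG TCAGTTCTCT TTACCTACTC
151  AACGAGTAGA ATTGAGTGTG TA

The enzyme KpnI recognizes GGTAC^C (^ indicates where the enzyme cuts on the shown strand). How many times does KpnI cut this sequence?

GGTACC occurs starting at positions 10, 32, 93.
KpnI cuts at 3 sites.

3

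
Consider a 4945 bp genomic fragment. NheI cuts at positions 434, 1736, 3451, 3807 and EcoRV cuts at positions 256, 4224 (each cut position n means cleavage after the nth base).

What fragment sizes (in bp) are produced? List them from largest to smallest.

Combined cut positions (sorted): 256, 434, 1736, 3451, 3807, 4224.
Linear molecule, 6 cuts → 7 fragments:
  256 − 0 = 256 bp
  434 − 256 = 178 bp
  1736 − 434 = 1302 bp
  3451 − 1736 = 1715 bp
  3807 − 3451 = 356 bp
  4224 − 3807 = 417 bp
  4945 − 4224 = 721 bp
Sorted largest to smallest: 1715, 1302, 721, 417, 356, 256, 178 bp.

1715, 1302, 721, 417, 356, 256, 178 bp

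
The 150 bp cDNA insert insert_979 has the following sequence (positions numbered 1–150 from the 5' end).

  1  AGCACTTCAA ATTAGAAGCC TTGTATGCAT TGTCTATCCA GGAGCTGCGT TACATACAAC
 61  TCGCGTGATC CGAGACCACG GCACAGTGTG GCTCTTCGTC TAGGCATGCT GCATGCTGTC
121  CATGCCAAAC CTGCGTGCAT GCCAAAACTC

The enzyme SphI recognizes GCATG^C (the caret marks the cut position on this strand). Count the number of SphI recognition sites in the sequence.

GCATGC occurs starting at positions 104, 111, 137.
SphI cuts at 3 sites.

3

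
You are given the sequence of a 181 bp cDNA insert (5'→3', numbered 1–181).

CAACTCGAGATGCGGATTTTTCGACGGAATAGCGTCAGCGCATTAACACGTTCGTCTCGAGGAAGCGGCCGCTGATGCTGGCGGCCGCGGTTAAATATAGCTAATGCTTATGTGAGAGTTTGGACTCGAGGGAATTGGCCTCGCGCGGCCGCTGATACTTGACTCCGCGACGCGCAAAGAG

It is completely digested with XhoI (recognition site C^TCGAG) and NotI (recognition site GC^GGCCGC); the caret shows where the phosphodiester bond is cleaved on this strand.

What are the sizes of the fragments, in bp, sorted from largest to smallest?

52, 43, 35, 21, 16, 10, 4 bp

XhoI sites (CTCGAG) start at positions 4, 56, 125.
XhoI cuts after the first base of each site, so after positions 4, 56, 125.
NotI sites (GCGGCCGC) start at positions 65, 81, 145.
NotI cuts after base 2 of each site, so after positions 66, 82, 146.
Combined cut positions: 4, 56, 66, 82, 125, 146.
Linear molecule, 6 cuts → 7 fragments:
  1–4 → 4 bp
  5–56 → 52 bp
  57–66 → 10 bp
  67–82 → 16 bp
  83–125 → 43 bp
  126–146 → 21 bp
  147–181 → 35 bp
Sorted largest to smallest: 52, 43, 35, 21, 16, 10, 4 bp.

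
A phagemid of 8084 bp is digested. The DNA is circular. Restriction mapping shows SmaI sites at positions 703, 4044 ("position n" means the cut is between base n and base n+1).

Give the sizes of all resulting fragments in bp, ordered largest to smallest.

Circular molecule, 2 cuts → 2 fragments:
  4044 − 703 = 3341 bp
  wrap: 8084 − 4044 + 703 = 4743 bp
Sorted largest to smallest: 4743, 3341 bp.

4743, 3341 bp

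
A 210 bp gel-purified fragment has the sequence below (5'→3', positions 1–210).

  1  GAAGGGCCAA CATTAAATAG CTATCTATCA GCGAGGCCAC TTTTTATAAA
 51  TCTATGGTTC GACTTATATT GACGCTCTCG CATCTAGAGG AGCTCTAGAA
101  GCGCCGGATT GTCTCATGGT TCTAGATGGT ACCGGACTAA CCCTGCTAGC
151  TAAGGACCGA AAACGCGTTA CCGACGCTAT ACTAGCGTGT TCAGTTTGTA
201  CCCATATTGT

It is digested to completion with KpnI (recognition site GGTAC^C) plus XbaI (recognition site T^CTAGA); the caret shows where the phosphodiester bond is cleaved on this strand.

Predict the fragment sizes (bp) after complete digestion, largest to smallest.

The KpnI site (GGTACC) starts at position 128.
KpnI cuts after base 5 of each site (before the last base), so after position 132.
XbaI sites (TCTAGA) start at positions 83, 94, 121.
XbaI cuts after the first base of each site, so after positions 83, 94, 121.
Combined cut positions: 83, 94, 121, 132.
Linear molecule, 4 cuts → 5 fragments:
  1–83 → 83 bp
  84–94 → 11 bp
  95–121 → 27 bp
  122–132 → 11 bp
  133–210 → 78 bp
Sorted largest to smallest: 83, 78, 27, 11, 11 bp.

83, 78, 27, 11, 11 bp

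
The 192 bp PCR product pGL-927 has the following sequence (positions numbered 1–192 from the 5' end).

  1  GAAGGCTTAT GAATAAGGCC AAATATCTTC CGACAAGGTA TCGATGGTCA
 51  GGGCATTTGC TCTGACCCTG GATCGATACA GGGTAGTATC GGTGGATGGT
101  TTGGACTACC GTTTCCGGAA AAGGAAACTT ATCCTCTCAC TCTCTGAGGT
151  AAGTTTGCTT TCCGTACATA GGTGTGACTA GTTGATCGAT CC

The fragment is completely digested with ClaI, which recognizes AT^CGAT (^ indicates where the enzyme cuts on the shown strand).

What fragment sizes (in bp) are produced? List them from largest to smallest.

ClaI sites (ATCGAT) start at positions 40, 72, 185.
ClaI cuts after base 2 of each site, so after positions 41, 73, 186.
Linear molecule, 3 cuts → 4 fragments:
  1–41 → 41 bp
  42–73 → 32 bp
  74–186 → 113 bp
  187–192 → 6 bp
Sorted largest to smallest: 113, 41, 32, 6 bp.

113, 41, 32, 6 bp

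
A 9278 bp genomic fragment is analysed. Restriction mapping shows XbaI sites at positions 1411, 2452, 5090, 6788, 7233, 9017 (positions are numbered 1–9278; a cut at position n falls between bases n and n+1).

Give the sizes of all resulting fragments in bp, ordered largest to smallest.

2638, 1784, 1698, 1411, 1041, 445, 261 bp

Linear molecule, 6 cuts → 7 fragments:
  1411 − 0 = 1411 bp
  2452 − 1411 = 1041 bp
  5090 − 2452 = 2638 bp
  6788 − 5090 = 1698 bp
  7233 − 6788 = 445 bp
  9017 − 7233 = 1784 bp
  9278 − 9017 = 261 bp
Sorted largest to smallest: 2638, 1784, 1698, 1411, 1041, 445, 261 bp.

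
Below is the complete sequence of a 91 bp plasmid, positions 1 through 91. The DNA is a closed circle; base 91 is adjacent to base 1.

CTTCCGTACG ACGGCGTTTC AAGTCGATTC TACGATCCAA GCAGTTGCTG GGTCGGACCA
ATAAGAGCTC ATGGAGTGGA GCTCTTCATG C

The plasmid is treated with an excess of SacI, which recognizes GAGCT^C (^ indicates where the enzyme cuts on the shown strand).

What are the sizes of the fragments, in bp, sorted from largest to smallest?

77, 14 bp

SacI sites (GAGCTC) start at positions 65, 79.
SacI cuts after base 5 of each site (before the last base), so after positions 69, 83.
Circular molecule, 2 cuts → 2 fragments:
  70–83 → 14 bp
  84–91 then 1–69 → 8 + 69 = 77 bp
Sorted largest to smallest: 77, 14 bp.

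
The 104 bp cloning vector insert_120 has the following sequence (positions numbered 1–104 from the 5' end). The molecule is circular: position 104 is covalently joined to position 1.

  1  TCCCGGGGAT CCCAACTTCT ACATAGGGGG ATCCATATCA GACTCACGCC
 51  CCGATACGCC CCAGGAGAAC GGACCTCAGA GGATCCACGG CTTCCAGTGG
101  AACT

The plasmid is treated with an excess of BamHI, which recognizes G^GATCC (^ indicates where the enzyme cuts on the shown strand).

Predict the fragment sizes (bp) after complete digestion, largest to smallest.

BamHI sites (GGATCC) start at positions 7, 29, 81.
BamHI cuts after the first base of each site, so after positions 7, 29, 81.
Circular molecule, 3 cuts → 3 fragments:
  8–29 → 22 bp
  30–81 → 52 bp
  82–104 then 1–7 → 23 + 7 = 30 bp
Sorted largest to smallest: 52, 30, 22 bp.

52, 30, 22 bp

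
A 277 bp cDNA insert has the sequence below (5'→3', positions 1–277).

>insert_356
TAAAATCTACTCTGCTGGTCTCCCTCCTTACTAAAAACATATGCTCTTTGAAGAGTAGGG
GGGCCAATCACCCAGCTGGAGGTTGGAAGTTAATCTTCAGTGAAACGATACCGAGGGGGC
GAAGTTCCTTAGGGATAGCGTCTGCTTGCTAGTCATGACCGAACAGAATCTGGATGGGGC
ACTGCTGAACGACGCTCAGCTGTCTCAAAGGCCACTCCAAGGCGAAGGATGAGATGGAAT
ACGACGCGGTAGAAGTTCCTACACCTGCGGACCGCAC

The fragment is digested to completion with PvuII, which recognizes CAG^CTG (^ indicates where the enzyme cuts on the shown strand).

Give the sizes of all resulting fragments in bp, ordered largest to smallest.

PvuII sites (CAGCTG) start at positions 73, 197.
PvuII cuts after base 3 of each site, so after positions 75, 199.
Linear molecule, 2 cuts → 3 fragments:
  1–75 → 75 bp
  76–199 → 124 bp
  200–277 → 78 bp
Sorted largest to smallest: 124, 78, 75 bp.

124, 78, 75 bp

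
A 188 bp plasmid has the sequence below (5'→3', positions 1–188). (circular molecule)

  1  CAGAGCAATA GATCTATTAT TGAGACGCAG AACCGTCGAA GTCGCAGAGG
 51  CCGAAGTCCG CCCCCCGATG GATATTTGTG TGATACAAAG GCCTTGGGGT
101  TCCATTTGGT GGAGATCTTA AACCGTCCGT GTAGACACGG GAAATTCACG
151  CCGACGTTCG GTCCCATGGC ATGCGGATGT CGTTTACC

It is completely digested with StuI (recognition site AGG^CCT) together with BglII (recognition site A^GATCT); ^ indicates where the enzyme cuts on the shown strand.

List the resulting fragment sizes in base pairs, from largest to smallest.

The StuI site (AGGCCT) starts at position 89.
StuI cuts after base 3 of each site, so after position 91.
BglII sites (AGATCT) start at positions 10, 113.
BglII cuts after the first base of each site, so after positions 10, 113.
Combined cut positions: 10, 91, 113.
Circular molecule, 3 cuts → 3 fragments:
  11–91 → 81 bp
  92–113 → 22 bp
  114–188 then 1–10 → 75 + 10 = 85 bp
Sorted largest to smallest: 85, 81, 22 bp.

85, 81, 22 bp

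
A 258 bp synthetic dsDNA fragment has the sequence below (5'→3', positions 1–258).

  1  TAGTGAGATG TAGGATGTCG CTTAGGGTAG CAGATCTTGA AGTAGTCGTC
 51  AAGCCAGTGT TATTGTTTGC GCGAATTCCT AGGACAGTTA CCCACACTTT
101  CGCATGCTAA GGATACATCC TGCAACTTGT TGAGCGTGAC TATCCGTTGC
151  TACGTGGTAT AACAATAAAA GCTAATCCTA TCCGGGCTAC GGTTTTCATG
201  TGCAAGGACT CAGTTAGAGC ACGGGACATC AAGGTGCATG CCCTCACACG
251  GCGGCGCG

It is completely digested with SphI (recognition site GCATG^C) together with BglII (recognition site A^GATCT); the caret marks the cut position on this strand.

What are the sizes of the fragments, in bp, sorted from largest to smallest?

134, 74, 32, 18 bp

SphI sites (GCATGC) start at positions 102, 236.
SphI cuts after base 5 of each site (before the last base), so after positions 106, 240.
The BglII site (AGATCT) starts at position 32.
BglII cuts after the first base of each site, so after position 32.
Combined cut positions: 32, 106, 240.
Linear molecule, 3 cuts → 4 fragments:
  1–32 → 32 bp
  33–106 → 74 bp
  107–240 → 134 bp
  241–258 → 18 bp
Sorted largest to smallest: 134, 74, 32, 18 bp.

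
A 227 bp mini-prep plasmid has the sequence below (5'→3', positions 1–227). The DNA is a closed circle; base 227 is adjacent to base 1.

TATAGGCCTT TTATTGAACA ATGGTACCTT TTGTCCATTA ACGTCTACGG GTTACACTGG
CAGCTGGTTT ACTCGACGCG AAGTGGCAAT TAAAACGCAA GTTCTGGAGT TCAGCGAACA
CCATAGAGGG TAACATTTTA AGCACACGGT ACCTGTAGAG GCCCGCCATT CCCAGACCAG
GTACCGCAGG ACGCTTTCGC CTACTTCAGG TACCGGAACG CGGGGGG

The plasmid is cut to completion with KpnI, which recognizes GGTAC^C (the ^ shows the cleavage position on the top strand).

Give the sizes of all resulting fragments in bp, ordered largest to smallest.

125, 41, 32, 29 bp

KpnI sites (GGTACC) start at positions 23, 148, 180, 209.
KpnI cuts after base 5 of each site (before the last base), so after positions 27, 152, 184, 213.
Circular molecule, 4 cuts → 4 fragments:
  28–152 → 125 bp
  153–184 → 32 bp
  185–213 → 29 bp
  214–227 then 1–27 → 14 + 27 = 41 bp
Sorted largest to smallest: 125, 41, 32, 29 bp.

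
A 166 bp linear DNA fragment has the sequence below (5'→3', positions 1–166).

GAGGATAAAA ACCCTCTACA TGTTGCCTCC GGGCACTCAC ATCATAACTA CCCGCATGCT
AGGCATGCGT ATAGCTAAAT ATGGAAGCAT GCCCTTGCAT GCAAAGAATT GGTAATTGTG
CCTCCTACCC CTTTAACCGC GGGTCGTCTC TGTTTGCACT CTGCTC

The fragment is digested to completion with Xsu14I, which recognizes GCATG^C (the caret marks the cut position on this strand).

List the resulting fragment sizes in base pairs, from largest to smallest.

65, 58, 24, 10, 9 bp

Xsu14I sites (GCATGC) start at positions 54, 63, 87, 97.
Xsu14I cuts after base 5 of each site (before the last base), so after positions 58, 67, 91, 101.
Linear molecule, 4 cuts → 5 fragments:
  1–58 → 58 bp
  59–67 → 9 bp
  68–91 → 24 bp
  92–101 → 10 bp
  102–166 → 65 bp
Sorted largest to smallest: 65, 58, 24, 10, 9 bp.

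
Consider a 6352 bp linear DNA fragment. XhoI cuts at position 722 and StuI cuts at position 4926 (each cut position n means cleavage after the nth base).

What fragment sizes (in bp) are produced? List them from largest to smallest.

4204, 1426, 722 bp

Combined cut positions (sorted): 722, 4926.
Linear molecule, 2 cuts → 3 fragments:
  722 − 0 = 722 bp
  4926 − 722 = 4204 bp
  6352 − 4926 = 1426 bp
Sorted largest to smallest: 4204, 1426, 722 bp.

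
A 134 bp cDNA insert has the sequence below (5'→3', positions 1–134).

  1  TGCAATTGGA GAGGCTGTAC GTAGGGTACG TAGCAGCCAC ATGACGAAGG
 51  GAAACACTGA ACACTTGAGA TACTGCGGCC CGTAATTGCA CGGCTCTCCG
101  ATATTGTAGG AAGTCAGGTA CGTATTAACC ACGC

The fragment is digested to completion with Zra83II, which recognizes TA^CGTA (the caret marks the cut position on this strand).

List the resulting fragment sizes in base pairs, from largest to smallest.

Zra83II sites (TACGTA) start at positions 18, 27, 119.
Zra83II cuts after base 2 of each site, so after positions 19, 28, 120.
Linear molecule, 3 cuts → 4 fragments:
  1–19 → 19 bp
  20–28 → 9 bp
  29–120 → 92 bp
  121–134 → 14 bp
Sorted largest to smallest: 92, 19, 14, 9 bp.

92, 19, 14, 9 bp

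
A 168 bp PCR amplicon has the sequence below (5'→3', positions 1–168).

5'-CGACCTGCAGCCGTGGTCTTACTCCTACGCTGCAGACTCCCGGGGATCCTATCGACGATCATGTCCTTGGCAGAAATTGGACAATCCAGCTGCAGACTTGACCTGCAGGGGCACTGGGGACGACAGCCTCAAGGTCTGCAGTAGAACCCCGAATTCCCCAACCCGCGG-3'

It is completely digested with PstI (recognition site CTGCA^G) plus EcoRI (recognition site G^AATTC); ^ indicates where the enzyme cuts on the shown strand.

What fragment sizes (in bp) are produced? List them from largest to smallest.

PstI sites (CTGCAG) start at positions 5, 30, 90, 103, 136.
PstI cuts after base 5 of each site (before the last base), so after positions 9, 34, 94, 107, 140.
The EcoRI site (GAATTC) starts at position 151.
EcoRI cuts after the first base of each site, so after position 151.
Combined cut positions: 9, 34, 94, 107, 140, 151.
Linear molecule, 6 cuts → 7 fragments:
  1–9 → 9 bp
  10–34 → 25 bp
  35–94 → 60 bp
  95–107 → 13 bp
  108–140 → 33 bp
  141–151 → 11 bp
  152–168 → 17 bp
Sorted largest to smallest: 60, 33, 25, 17, 13, 11, 9 bp.

60, 33, 25, 17, 13, 11, 9 bp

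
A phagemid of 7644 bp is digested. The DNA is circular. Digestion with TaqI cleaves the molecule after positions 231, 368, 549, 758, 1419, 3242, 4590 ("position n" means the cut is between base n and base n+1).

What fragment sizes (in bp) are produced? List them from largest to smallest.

Circular molecule, 7 cuts → 7 fragments:
  368 − 231 = 137 bp
  549 − 368 = 181 bp
  758 − 549 = 209 bp
  1419 − 758 = 661 bp
  3242 − 1419 = 1823 bp
  4590 − 3242 = 1348 bp
  wrap: 7644 − 4590 + 231 = 3285 bp
Sorted largest to smallest: 3285, 1823, 1348, 661, 209, 181, 137 bp.

3285, 1823, 1348, 661, 209, 181, 137 bp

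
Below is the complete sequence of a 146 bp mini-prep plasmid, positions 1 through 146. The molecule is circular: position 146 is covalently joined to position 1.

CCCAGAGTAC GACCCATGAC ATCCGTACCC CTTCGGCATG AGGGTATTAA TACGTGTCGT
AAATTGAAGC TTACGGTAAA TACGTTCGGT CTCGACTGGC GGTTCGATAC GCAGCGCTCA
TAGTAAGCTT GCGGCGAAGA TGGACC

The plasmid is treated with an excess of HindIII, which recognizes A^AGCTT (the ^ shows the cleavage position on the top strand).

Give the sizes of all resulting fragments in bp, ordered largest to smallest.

HindIII sites (AAGCTT) start at positions 67, 125.
HindIII cuts after the first base of each site, so after positions 67, 125.
Circular molecule, 2 cuts → 2 fragments:
  68–125 → 58 bp
  126–146 then 1–67 → 21 + 67 = 88 bp
Sorted largest to smallest: 88, 58 bp.

88, 58 bp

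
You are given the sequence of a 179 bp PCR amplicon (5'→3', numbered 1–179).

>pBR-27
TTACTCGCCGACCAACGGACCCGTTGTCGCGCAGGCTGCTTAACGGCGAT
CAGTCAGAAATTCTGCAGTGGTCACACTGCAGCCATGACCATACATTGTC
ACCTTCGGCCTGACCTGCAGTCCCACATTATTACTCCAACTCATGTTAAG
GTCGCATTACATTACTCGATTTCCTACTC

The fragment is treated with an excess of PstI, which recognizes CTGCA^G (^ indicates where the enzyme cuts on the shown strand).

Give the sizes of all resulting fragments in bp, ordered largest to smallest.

67, 60, 38, 14 bp

PstI sites (CTGCAG) start at positions 63, 77, 115.
PstI cuts after base 5 of each site (before the last base), so after positions 67, 81, 119.
Linear molecule, 3 cuts → 4 fragments:
  1–67 → 67 bp
  68–81 → 14 bp
  82–119 → 38 bp
  120–179 → 60 bp
Sorted largest to smallest: 67, 60, 38, 14 bp.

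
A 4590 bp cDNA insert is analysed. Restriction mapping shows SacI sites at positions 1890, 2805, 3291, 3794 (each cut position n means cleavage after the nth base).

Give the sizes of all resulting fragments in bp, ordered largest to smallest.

1890, 915, 796, 503, 486 bp

Linear molecule, 4 cuts → 5 fragments:
  1890 − 0 = 1890 bp
  2805 − 1890 = 915 bp
  3291 − 2805 = 486 bp
  3794 − 3291 = 503 bp
  4590 − 3794 = 796 bp
Sorted largest to smallest: 1890, 915, 796, 503, 486 bp.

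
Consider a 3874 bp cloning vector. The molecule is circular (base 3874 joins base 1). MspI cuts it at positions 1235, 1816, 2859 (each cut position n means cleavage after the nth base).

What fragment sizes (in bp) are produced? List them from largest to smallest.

Circular molecule, 3 cuts → 3 fragments:
  1816 − 1235 = 581 bp
  2859 − 1816 = 1043 bp
  wrap: 3874 − 2859 + 1235 = 2250 bp
Sorted largest to smallest: 2250, 1043, 581 bp.

2250, 1043, 581 bp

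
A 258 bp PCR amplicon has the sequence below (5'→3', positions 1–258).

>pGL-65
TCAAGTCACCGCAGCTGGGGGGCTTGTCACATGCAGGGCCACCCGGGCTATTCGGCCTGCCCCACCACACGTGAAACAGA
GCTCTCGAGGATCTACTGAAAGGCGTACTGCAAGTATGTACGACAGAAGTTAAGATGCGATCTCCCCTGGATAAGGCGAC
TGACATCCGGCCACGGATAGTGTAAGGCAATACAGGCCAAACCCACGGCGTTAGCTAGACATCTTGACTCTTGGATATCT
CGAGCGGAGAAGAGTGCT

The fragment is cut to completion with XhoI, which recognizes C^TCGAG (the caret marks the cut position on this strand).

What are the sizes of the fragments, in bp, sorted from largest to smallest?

XhoI sites (CTCGAG) start at positions 84, 239.
XhoI cuts after the first base of each site, so after positions 84, 239.
Linear molecule, 2 cuts → 3 fragments:
  1–84 → 84 bp
  85–239 → 155 bp
  240–258 → 19 bp
Sorted largest to smallest: 155, 84, 19 bp.

155, 84, 19 bp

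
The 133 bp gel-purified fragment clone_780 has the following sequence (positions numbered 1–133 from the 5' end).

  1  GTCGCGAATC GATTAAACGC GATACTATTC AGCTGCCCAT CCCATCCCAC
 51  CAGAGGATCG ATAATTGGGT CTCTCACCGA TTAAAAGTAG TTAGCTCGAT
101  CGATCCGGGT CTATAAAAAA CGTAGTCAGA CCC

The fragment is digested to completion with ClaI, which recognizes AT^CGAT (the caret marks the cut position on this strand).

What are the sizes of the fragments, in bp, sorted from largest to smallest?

49, 42, 33, 9 bp

ClaI sites (ATCGAT) start at positions 8, 57, 99.
ClaI cuts after base 2 of each site, so after positions 9, 58, 100.
Linear molecule, 3 cuts → 4 fragments:
  1–9 → 9 bp
  10–58 → 49 bp
  59–100 → 42 bp
  101–133 → 33 bp
Sorted largest to smallest: 49, 42, 33, 9 bp.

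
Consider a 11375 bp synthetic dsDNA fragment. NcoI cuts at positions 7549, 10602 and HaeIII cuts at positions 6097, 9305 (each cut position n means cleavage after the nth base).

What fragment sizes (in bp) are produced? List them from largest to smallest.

Combined cut positions (sorted): 6097, 7549, 9305, 10602.
Linear molecule, 4 cuts → 5 fragments:
  6097 − 0 = 6097 bp
  7549 − 6097 = 1452 bp
  9305 − 7549 = 1756 bp
  10602 − 9305 = 1297 bp
  11375 − 10602 = 773 bp
Sorted largest to smallest: 6097, 1756, 1452, 1297, 773 bp.

6097, 1756, 1452, 1297, 773 bp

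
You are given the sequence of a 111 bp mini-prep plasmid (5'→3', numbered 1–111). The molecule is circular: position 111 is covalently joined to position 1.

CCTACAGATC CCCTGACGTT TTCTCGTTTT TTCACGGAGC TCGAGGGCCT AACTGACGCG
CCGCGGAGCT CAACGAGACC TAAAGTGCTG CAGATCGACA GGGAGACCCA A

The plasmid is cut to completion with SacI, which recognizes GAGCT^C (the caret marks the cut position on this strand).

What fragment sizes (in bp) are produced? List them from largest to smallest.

SacI sites (GAGCTC) start at positions 37, 66.
SacI cuts after base 5 of each site (before the last base), so after positions 41, 70.
Circular molecule, 2 cuts → 2 fragments:
  42–70 → 29 bp
  71–111 then 1–41 → 41 + 41 = 82 bp
Sorted largest to smallest: 82, 29 bp.

82, 29 bp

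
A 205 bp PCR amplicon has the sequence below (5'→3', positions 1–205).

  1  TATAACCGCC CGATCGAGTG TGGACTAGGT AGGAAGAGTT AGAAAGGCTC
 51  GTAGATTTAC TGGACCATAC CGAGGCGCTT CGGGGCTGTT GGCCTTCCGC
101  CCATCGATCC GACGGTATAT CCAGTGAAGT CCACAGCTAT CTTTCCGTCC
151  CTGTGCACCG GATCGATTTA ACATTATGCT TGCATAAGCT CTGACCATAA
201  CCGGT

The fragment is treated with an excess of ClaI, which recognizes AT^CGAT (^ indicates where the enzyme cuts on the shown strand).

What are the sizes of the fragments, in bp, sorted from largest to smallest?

104, 59, 42 bp

ClaI sites (ATCGAT) start at positions 103, 162.
ClaI cuts after base 2 of each site, so after positions 104, 163.
Linear molecule, 2 cuts → 3 fragments:
  1–104 → 104 bp
  105–163 → 59 bp
  164–205 → 42 bp
Sorted largest to smallest: 104, 59, 42 bp.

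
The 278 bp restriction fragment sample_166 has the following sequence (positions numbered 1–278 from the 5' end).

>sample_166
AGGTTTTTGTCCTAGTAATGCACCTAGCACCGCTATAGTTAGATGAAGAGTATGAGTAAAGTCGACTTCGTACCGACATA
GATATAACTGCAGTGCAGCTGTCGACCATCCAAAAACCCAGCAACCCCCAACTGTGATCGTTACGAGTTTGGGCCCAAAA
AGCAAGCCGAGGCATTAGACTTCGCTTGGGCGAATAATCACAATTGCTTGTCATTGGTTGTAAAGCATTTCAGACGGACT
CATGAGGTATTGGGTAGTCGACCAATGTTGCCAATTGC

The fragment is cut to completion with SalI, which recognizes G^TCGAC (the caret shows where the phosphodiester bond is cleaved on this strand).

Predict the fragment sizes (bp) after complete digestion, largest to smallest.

156, 61, 40, 21 bp

SalI sites (GTCGAC) start at positions 61, 101, 257.
SalI cuts after the first base of each site, so after positions 61, 101, 257.
Linear molecule, 3 cuts → 4 fragments:
  1–61 → 61 bp
  62–101 → 40 bp
  102–257 → 156 bp
  258–278 → 21 bp
Sorted largest to smallest: 156, 61, 40, 21 bp.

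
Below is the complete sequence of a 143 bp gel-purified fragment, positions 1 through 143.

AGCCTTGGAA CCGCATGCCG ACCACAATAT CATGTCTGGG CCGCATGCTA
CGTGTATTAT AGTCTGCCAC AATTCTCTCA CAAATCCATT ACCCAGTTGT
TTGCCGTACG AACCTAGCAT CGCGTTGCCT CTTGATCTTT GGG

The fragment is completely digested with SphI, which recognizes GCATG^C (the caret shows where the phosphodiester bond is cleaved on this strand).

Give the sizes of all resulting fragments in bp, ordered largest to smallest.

96, 30, 17 bp

SphI sites (GCATGC) start at positions 13, 43.
SphI cuts after base 5 of each site (before the last base), so after positions 17, 47.
Linear molecule, 2 cuts → 3 fragments:
  1–17 → 17 bp
  18–47 → 30 bp
  48–143 → 96 bp
Sorted largest to smallest: 96, 30, 17 bp.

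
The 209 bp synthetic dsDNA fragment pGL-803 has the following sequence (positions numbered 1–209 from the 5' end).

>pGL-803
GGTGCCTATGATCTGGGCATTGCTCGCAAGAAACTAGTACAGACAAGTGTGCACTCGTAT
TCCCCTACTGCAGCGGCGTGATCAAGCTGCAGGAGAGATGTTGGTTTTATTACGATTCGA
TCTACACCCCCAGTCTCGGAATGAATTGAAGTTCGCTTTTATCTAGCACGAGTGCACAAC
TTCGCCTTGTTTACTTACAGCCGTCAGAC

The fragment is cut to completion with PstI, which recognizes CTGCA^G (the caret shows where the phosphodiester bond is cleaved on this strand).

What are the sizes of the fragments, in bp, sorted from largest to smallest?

PstI sites (CTGCAG) start at positions 68, 87.
PstI cuts after base 5 of each site (before the last base), so after positions 72, 91.
Linear molecule, 2 cuts → 3 fragments:
  1–72 → 72 bp
  73–91 → 19 bp
  92–209 → 118 bp
Sorted largest to smallest: 118, 72, 19 bp.

118, 72, 19 bp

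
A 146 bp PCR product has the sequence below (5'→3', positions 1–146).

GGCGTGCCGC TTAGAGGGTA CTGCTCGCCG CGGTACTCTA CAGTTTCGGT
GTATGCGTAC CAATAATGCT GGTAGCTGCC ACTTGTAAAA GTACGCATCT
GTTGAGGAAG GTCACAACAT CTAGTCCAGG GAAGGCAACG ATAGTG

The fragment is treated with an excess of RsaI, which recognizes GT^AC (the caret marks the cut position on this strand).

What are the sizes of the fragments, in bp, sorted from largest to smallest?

RsaI sites (GTAC) start at positions 18, 33, 57, 91.
RsaI cuts after base 2 of each site, so after positions 19, 34, 58, 92.
Linear molecule, 4 cuts → 5 fragments:
  1–19 → 19 bp
  20–34 → 15 bp
  35–58 → 24 bp
  59–92 → 34 bp
  93–146 → 54 bp
Sorted largest to smallest: 54, 34, 24, 19, 15 bp.

54, 34, 24, 19, 15 bp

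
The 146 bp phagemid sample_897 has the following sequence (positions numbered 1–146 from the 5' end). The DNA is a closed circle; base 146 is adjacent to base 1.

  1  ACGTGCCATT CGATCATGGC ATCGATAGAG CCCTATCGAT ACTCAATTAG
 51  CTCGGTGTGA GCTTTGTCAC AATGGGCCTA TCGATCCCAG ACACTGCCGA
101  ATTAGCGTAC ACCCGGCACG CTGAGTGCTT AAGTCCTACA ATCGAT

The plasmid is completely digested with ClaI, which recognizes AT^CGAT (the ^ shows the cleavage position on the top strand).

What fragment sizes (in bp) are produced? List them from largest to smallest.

ClaI sites (ATCGAT) start at positions 21, 35, 80, 141.
ClaI cuts after base 2 of each site, so after positions 22, 36, 81, 142.
Circular molecule, 4 cuts → 4 fragments:
  23–36 → 14 bp
  37–81 → 45 bp
  82–142 → 61 bp
  143–146 then 1–22 → 4 + 22 = 26 bp
Sorted largest to smallest: 61, 45, 26, 14 bp.

61, 45, 26, 14 bp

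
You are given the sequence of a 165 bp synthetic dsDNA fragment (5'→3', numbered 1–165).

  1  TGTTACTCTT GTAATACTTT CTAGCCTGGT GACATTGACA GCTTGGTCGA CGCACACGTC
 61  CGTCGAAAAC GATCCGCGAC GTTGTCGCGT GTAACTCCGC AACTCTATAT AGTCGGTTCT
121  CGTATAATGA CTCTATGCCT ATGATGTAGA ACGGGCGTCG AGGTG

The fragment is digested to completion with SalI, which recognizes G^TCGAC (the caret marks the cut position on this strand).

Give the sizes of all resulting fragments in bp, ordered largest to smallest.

The SalI site (GTCGAC) starts at position 46.
SalI cuts after the first base of each site, so after position 46.
Linear molecule, 1 cut → 2 fragments:
  1–46 → 46 bp
  47–165 → 119 bp
Sorted largest to smallest: 119, 46 bp.

119, 46 bp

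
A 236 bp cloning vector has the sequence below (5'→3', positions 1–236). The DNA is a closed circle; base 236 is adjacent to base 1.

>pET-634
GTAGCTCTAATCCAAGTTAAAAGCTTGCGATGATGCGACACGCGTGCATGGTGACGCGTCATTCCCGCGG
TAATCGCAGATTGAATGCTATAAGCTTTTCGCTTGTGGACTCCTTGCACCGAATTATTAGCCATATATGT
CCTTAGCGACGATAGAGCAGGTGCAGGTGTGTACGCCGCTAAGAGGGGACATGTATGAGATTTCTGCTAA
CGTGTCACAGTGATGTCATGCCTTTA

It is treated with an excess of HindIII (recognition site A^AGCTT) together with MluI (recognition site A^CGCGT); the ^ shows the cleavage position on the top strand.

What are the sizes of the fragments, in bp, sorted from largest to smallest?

HindIII sites (AAGCTT) start at positions 21, 92.
HindIII cuts after the first base of each site, so after positions 21, 92.
MluI sites (ACGCGT) start at positions 40, 54.
MluI cuts after the first base of each site, so after positions 40, 54.
Combined cut positions: 21, 40, 54, 92.
Circular molecule, 4 cuts → 4 fragments:
  22–40 → 19 bp
  41–54 → 14 bp
  55–92 → 38 bp
  93–236 then 1–21 → 144 + 21 = 165 bp
Sorted largest to smallest: 165, 38, 19, 14 bp.

165, 38, 19, 14 bp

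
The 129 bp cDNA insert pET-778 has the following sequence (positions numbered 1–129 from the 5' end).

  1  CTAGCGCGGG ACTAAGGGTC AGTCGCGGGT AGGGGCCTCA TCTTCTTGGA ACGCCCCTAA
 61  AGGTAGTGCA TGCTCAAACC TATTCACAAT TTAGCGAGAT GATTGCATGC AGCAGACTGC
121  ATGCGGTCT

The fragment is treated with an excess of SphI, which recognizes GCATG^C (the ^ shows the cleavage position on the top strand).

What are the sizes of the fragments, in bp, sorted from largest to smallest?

SphI sites (GCATGC) start at positions 68, 105, 119.
SphI cuts after base 5 of each site (before the last base), so after positions 72, 109, 123.
Linear molecule, 3 cuts → 4 fragments:
  1–72 → 72 bp
  73–109 → 37 bp
  110–123 → 14 bp
  124–129 → 6 bp
Sorted largest to smallest: 72, 37, 14, 6 bp.

72, 37, 14, 6 bp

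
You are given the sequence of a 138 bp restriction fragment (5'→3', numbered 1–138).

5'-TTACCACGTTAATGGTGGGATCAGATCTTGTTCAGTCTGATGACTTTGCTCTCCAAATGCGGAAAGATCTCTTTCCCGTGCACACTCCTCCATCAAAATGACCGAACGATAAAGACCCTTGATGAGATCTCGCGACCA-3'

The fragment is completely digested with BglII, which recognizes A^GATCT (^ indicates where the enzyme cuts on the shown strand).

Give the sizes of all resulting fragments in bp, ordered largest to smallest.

BglII sites (AGATCT) start at positions 23, 65, 125.
BglII cuts after the first base of each site, so after positions 23, 65, 125.
Linear molecule, 3 cuts → 4 fragments:
  1–23 → 23 bp
  24–65 → 42 bp
  66–125 → 60 bp
  126–138 → 13 bp
Sorted largest to smallest: 60, 42, 23, 13 bp.

60, 42, 23, 13 bp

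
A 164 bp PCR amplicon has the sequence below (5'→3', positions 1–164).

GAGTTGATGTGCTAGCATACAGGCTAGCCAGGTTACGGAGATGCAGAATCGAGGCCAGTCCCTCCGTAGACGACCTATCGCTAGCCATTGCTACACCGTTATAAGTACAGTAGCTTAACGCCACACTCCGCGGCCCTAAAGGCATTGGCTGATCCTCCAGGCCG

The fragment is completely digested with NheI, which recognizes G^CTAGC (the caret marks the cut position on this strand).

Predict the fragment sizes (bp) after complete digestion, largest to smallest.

NheI sites (GCTAGC) start at positions 11, 23, 80.
NheI cuts after the first base of each site, so after positions 11, 23, 80.
Linear molecule, 3 cuts → 4 fragments:
  1–11 → 11 bp
  12–23 → 12 bp
  24–80 → 57 bp
  81–164 → 84 bp
Sorted largest to smallest: 84, 57, 12, 11 bp.

84, 57, 12, 11 bp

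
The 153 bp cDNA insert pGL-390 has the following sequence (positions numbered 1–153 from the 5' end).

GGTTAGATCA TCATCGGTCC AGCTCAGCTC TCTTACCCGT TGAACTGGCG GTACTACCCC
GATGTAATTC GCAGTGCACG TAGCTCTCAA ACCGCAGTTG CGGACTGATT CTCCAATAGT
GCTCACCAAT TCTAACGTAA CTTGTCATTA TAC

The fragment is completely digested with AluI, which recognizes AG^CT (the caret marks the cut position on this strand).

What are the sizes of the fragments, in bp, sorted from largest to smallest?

70, 56, 22, 5 bp

AluI sites (AGCT) start at positions 21, 26, 82.
AluI cuts after base 2 of each site, so after positions 22, 27, 83.
Linear molecule, 3 cuts → 4 fragments:
  1–22 → 22 bp
  23–27 → 5 bp
  28–83 → 56 bp
  84–153 → 70 bp
Sorted largest to smallest: 70, 56, 22, 5 bp.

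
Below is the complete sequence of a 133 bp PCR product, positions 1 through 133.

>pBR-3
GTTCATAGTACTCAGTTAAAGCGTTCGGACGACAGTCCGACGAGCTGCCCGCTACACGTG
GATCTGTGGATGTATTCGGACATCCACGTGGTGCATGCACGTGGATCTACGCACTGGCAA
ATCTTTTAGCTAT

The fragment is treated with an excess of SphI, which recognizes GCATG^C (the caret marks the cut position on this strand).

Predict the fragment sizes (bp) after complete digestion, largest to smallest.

97, 36 bp

The SphI site (GCATGC) starts at position 93.
SphI cuts after base 5 of each site (before the last base), so after position 97.
Linear molecule, 1 cut → 2 fragments:
  1–97 → 97 bp
  98–133 → 36 bp
Sorted largest to smallest: 97, 36 bp.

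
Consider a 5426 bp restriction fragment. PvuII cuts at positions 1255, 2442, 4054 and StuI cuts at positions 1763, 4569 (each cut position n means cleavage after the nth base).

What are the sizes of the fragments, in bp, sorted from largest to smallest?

1612, 1255, 857, 679, 515, 508 bp

Combined cut positions (sorted): 1255, 1763, 2442, 4054, 4569.
Linear molecule, 5 cuts → 6 fragments:
  1255 − 0 = 1255 bp
  1763 − 1255 = 508 bp
  2442 − 1763 = 679 bp
  4054 − 2442 = 1612 bp
  4569 − 4054 = 515 bp
  5426 − 4569 = 857 bp
Sorted largest to smallest: 1612, 1255, 857, 679, 515, 508 bp.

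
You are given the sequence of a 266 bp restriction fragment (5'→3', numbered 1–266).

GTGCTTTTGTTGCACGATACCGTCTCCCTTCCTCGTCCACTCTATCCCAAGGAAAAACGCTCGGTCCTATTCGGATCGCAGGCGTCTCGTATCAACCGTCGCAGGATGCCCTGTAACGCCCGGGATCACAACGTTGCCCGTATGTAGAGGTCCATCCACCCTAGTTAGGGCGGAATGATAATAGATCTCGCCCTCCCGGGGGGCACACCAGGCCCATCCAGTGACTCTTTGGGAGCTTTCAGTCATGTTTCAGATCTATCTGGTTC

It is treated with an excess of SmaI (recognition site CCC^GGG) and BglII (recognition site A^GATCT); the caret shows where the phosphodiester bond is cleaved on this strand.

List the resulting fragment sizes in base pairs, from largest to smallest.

121, 62, 55, 14, 14 bp

SmaI sites (CCCGGG) start at positions 119, 195.
SmaI cuts after base 3 of each site, so after positions 121, 197.
BglII sites (AGATCT) start at positions 183, 252.
BglII cuts after the first base of each site, so after positions 183, 252.
Combined cut positions: 121, 183, 197, 252.
Linear molecule, 4 cuts → 5 fragments:
  1–121 → 121 bp
  122–183 → 62 bp
  184–197 → 14 bp
  198–252 → 55 bp
  253–266 → 14 bp
Sorted largest to smallest: 121, 62, 55, 14, 14 bp.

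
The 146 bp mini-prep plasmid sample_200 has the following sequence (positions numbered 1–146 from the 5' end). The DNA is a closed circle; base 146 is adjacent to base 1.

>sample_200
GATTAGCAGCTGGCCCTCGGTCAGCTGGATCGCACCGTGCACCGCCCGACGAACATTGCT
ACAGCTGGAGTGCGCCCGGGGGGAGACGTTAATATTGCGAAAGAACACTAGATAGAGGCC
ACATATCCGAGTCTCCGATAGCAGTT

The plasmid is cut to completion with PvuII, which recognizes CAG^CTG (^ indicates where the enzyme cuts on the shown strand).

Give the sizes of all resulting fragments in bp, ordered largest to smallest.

91, 40, 15 bp

PvuII sites (CAGCTG) start at positions 7, 22, 62.
PvuII cuts after base 3 of each site, so after positions 9, 24, 64.
Circular molecule, 3 cuts → 3 fragments:
  10–24 → 15 bp
  25–64 → 40 bp
  65–146 then 1–9 → 82 + 9 = 91 bp
Sorted largest to smallest: 91, 40, 15 bp.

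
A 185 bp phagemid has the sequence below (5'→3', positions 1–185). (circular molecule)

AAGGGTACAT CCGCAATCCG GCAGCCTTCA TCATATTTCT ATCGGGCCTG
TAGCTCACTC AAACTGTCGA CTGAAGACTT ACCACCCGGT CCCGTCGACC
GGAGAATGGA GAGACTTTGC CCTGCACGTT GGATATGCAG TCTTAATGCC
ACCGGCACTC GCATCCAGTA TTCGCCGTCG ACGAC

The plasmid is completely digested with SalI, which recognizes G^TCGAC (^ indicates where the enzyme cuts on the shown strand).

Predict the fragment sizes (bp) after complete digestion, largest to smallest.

SalI sites (GTCGAC) start at positions 66, 94, 177.
SalI cuts after the first base of each site, so after positions 66, 94, 177.
Circular molecule, 3 cuts → 3 fragments:
  67–94 → 28 bp
  95–177 → 83 bp
  178–185 then 1–66 → 8 + 66 = 74 bp
Sorted largest to smallest: 83, 74, 28 bp.

83, 74, 28 bp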